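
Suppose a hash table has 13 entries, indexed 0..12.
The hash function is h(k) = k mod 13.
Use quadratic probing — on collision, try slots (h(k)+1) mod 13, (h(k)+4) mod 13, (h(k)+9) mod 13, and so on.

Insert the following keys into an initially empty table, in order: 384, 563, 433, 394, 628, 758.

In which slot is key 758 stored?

Insert 384: h=7, slot 7 empty -> index 7.
Insert 563: h=4, slot 4 empty -> index 4.
Insert 433: h=4, slot 4 occupied -> index 5.
Insert 394: h=4, slots 4,5 occupied -> index 8.
Insert 628: h=4, slots 4,5,8 occupied -> index 0.
Insert 758: h=4, slots 4,5,8,0,7 occupied -> index 3.
Table: [628, -, -, 758, 563, 433, -, 384, 394, -, -, -, -]

3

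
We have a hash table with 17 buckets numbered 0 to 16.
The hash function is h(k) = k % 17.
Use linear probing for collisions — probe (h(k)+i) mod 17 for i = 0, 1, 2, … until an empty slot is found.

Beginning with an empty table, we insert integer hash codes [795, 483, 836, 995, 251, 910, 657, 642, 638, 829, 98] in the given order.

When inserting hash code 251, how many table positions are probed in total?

Insert 795: h=13, slot 13 empty -> index 13.
Insert 483: h=7, slot 7 empty -> index 7.
Insert 836: h=3, slot 3 empty -> index 3.
Insert 995: h=9, slot 9 empty -> index 9.
Insert 251: h=13, slot 13 occupied -> index 14.
Insert 910: h=9, slot 9 occupied -> index 10.
Insert 657: h=11, slot 11 empty -> index 11.
Insert 642: h=13, slots 13,14 occupied -> index 15.
Insert 638: h=9, slots 9,10,11 occupied -> index 12.
Insert 829: h=13, slots 13,14,15 occupied -> index 16.
Insert 98: h=13, slots 13,14,15,16 occupied -> index 0.
Table: [98, ., ., 836, ., ., ., 483, ., 995, 910, 657, 638, 795, 251, 642, 829]

2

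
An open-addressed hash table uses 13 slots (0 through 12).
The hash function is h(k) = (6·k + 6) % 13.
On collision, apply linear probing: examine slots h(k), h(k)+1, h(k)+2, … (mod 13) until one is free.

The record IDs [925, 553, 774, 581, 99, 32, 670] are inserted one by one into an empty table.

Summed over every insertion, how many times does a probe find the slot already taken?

3

925 hashes to 5; slot 5 is free => place at 5.
553 hashes to 9; slot 9 is free => place at 9.
774 hashes to 9; 9 taken => place at 10.
581 hashes to 8; slot 8 is free => place at 8.
99 hashes to 2; slot 2 is free => place at 2.
32 hashes to 3; slot 3 is free => place at 3.
670 hashes to 9; 9,10 taken => place at 11.
Table: [., ., 99, 32, ., 925, ., ., 581, 553, 774, 670, .]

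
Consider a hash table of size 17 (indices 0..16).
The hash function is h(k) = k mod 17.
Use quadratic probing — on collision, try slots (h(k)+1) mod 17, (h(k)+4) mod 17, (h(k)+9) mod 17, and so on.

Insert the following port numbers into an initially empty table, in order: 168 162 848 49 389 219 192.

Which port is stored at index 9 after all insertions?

168: h=15 -> slot 15
162: h=9 -> slot 9
848: h=15, probe 15,16 -> slot 16
49: h=15, probe 15,16,2 -> slot 2
389: h=15, probe 15,16,2,7 -> slot 7
219: h=15, probe 15,16,2,7,14 -> slot 14
192: h=5 -> slot 5
Table: [_, _, 49, _, _, 192, _, 389, _, 162, _, _, _, _, 219, 168, 848]

162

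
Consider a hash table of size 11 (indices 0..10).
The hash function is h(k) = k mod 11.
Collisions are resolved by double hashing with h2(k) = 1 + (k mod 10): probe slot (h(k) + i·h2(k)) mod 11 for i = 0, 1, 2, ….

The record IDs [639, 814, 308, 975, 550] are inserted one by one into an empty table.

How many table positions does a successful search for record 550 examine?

3

639: h=1 -> slot 1
814: h=0 -> slot 0
308: h=0, h2=9, probe 0,9 -> slot 9
975: h=7 -> slot 7
550: h=0, h2=1, probe 0,1,2 -> slot 2
Table: [814, 639, 550, _, _, _, _, 975, _, 308, _]
Lookup 550: h=0, h2=1, probe 0,1,2 → found at 2.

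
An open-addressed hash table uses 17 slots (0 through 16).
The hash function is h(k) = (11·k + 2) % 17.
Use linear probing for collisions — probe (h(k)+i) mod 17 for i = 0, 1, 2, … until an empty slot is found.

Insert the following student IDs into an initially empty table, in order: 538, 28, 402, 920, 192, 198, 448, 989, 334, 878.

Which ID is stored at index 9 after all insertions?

538 hashes to 4; slot 4 is free => place at 4.
28 hashes to 4; 4 taken => place at 5.
402 hashes to 4; 4,5 taken => place at 6.
920 hashes to 7; slot 7 is free => place at 7.
192 hashes to 6; 6,7 taken => place at 8.
198 hashes to 4; 4,5,6,7,8 taken => place at 9.
448 hashes to 0; slot 0 is free => place at 0.
989 hashes to 1; slot 1 is free => place at 1.
334 hashes to 4; 4,5,6,7,8,9 taken => place at 10.
878 hashes to 4; 4,5,6,7,8,9,10 taken => place at 11.
Table: [448, 989, _, _, 538, 28, 402, 920, 192, 198, 334, 878, _, _, _, _, _]

198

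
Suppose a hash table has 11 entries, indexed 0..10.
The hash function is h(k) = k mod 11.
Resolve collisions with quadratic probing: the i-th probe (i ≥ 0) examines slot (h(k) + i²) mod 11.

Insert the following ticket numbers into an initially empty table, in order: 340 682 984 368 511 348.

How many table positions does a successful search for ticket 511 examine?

3

Insert 340: h=10, slot 10 empty -> index 10.
Insert 682: h=0, slot 0 empty -> index 0.
Insert 984: h=5, slot 5 empty -> index 5.
Insert 368: h=5, slot 5 occupied -> index 6.
Insert 511: h=5, slots 5,6 occupied -> index 9.
Insert 348: h=7, slot 7 empty -> index 7.
Table: [682, —, —, —, —, 984, 368, 348, —, 511, 340]
Lookup 511: h=5, probe 5,6,9 → found at 9.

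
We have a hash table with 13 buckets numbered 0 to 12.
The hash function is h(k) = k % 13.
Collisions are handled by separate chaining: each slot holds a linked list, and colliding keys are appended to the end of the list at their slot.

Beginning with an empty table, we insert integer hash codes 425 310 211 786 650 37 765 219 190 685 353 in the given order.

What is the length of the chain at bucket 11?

4

425 → bucket 9
310 → bucket 11
211 → bucket 3
786 → bucket 6
650 → bucket 0
37 → bucket 11 (collision)
765 → bucket 11 (collision)
219 → bucket 11 (collision)
190 → bucket 8
685 → bucket 9 (collision)
353 → bucket 2
Final buckets:
0: 650
1: _
2: 353
3: 211
4: _
5: _
6: 786
7: _
8: 190
9: 425 -> 685
10: _
11: 310 -> 37 -> 765 -> 219
12: _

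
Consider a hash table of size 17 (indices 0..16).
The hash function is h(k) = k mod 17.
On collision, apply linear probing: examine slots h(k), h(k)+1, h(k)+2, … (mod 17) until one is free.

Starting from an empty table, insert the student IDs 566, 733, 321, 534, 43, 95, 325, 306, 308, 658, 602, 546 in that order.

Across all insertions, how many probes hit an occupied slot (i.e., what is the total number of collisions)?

8

566 hashes to 5; slot 5 is free -> place at 5.
733 hashes to 2; slot 2 is free -> place at 2.
321 hashes to 15; slot 15 is free -> place at 15.
534 hashes to 7; slot 7 is free -> place at 7.
43 hashes to 9; slot 9 is free -> place at 9.
95 hashes to 10; slot 10 is free -> place at 10.
325 hashes to 2; 2 taken -> place at 3.
306 hashes to 0; slot 0 is free -> place at 0.
308 hashes to 2; 2,3 taken -> place at 4.
658 hashes to 12; slot 12 is free -> place at 12.
602 hashes to 7; 7 taken -> place at 8.
546 hashes to 2; 2,3,4,5 taken -> place at 6.
Table: [306, _, 733, 325, 308, 566, 546, 534, 602, 43, 95, _, 658, _, _, 321, _]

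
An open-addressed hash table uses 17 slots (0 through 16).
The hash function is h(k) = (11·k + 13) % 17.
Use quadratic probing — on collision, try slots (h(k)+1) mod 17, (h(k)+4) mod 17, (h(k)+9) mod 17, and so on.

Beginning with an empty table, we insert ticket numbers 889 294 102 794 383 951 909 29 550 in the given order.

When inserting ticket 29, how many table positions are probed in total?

889: h=0 -> slot 0
294: h=0, probe 0,1 -> slot 1
102: h=13 -> slot 13
794: h=9 -> slot 9
383: h=10 -> slot 10
951: h=2 -> slot 2
909: h=16 -> slot 16
29: h=9, probe 9,10,13,1,8 -> slot 8
550: h=11 -> slot 11
Table: [889, 294, 951, ., ., ., ., ., 29, 794, 383, 550, ., 102, ., ., 909]

5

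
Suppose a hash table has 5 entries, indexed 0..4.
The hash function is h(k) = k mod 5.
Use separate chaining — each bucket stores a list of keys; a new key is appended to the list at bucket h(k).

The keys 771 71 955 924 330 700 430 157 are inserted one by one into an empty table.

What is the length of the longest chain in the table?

4

771 → bucket 1
71 → bucket 1 (collision)
955 → bucket 0
924 → bucket 4
330 → bucket 0 (collision)
700 → bucket 0 (collision)
430 → bucket 0 (collision)
157 → bucket 2
Final buckets:
0: 955 -> 330 -> 700 -> 430
1: 771 -> 71
2: 157
3: ∅
4: 924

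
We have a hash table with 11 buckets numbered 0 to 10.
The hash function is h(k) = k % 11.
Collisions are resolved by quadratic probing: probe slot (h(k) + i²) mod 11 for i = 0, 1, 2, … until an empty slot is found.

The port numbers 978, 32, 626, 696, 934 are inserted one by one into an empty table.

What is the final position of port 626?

978 hashes to 10; slot 10 is free => place at 10.
32 hashes to 10; 10 taken => place at 0.
626 hashes to 10; 10,0 taken => place at 3.
696 hashes to 3; 3 taken => place at 4.
934 hashes to 10; 10,0,3 taken => place at 8.
Table: [32, —, —, 626, 696, —, —, —, 934, —, 978]

3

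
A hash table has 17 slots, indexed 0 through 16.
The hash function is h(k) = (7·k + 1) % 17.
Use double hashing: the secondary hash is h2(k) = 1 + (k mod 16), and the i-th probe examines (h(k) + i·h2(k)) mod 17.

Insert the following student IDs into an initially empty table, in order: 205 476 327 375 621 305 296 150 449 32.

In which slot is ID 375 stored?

205 hashes to 8; slot 8 is free => place at 8.
476 hashes to 1; slot 1 is free => place at 1.
327 hashes to 12; slot 12 is free => place at 12.
375 hashes to 8, h2=8; 8 taken => place at 16.
621 hashes to 13; slot 13 is free => place at 13.
305 hashes to 11; slot 11 is free => place at 11.
296 hashes to 16, h2=9; 16,8 taken => place at 0.
150 hashes to 14; slot 14 is free => place at 14.
449 hashes to 16, h2=2; 16,1 taken => place at 3.
32 hashes to 4; slot 4 is free => place at 4.
Table: [296, 476, —, 449, 32, —, —, —, 205, —, —, 305, 327, 621, 150, —, 375]

16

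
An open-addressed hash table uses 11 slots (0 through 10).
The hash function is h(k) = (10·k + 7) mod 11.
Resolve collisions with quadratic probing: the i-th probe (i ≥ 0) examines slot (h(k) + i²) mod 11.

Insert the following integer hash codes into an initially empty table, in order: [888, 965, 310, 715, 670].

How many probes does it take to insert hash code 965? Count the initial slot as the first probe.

888 hashes to 10; slot 10 is free → place at 10.
965 hashes to 10; 10 taken → place at 0.
310 hashes to 5; slot 5 is free → place at 5.
715 hashes to 7; slot 7 is free → place at 7.
670 hashes to 8; slot 8 is free → place at 8.
Table: [965, —, —, —, —, 310, —, 715, 670, —, 888]

2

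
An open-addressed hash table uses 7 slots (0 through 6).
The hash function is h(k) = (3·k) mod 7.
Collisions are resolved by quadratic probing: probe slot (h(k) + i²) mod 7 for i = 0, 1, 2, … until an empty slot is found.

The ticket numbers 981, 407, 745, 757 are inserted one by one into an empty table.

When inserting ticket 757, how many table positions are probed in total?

3

Insert 981: h=3, slot 3 empty => index 3.
Insert 407: h=3, slot 3 occupied => index 4.
Insert 745: h=2, slot 2 empty => index 2.
Insert 757: h=3, slots 3,4 occupied => index 0.
Table: [757, ∅, 745, 981, 407, ∅, ∅]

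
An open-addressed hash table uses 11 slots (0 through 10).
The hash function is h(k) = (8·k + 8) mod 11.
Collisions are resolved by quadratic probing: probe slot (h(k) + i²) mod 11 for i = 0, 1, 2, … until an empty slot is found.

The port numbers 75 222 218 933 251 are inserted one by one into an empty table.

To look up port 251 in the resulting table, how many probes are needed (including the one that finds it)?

4

Insert 75: h=3, slot 3 empty -> index 3.
Insert 222: h=2, slot 2 empty -> index 2.
Insert 218: h=3, slot 3 occupied -> index 4.
Insert 933: h=3, slots 3,4 occupied -> index 7.
Insert 251: h=3, slots 3,4,7 occupied -> index 1.
Table: [-, 251, 222, 75, 218, -, -, 933, -, -, -]
Lookup 251: h=3, probe 3,4,7,1 → found at 1.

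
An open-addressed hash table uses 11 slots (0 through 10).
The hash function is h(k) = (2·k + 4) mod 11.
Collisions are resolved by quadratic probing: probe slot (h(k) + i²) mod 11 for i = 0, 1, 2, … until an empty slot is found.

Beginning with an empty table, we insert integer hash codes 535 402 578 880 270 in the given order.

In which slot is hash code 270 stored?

Insert 535: h=7, slot 7 empty -> index 7.
Insert 402: h=5, slot 5 empty -> index 5.
Insert 578: h=5, slot 5 occupied -> index 6.
Insert 880: h=4, slot 4 empty -> index 4.
Insert 270: h=5, slots 5,6 occupied -> index 9.
Table: [∅, ∅, ∅, ∅, 880, 402, 578, 535, ∅, 270, ∅]

9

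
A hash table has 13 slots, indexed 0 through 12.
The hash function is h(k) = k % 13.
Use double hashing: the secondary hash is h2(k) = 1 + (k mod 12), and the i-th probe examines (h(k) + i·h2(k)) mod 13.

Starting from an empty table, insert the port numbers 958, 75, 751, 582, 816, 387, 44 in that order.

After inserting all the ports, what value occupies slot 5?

751

Insert 958: h=9, slot 9 empty => index 9.
Insert 75: h=10, slot 10 empty => index 10.
Insert 751: h=10, h2=8, slot 10 occupied => index 5.
Insert 582: h=10, h2=7, slot 10 occupied => index 4.
Insert 816: h=10, h2=1, slot 10 occupied => index 11.
Insert 387: h=10, h2=4, slot 10 occupied => index 1.
Insert 44: h=5, h2=9, slots 5,1,10 occupied => index 6.
Table: [-, 387, -, -, 582, 751, 44, -, -, 958, 75, 816, -]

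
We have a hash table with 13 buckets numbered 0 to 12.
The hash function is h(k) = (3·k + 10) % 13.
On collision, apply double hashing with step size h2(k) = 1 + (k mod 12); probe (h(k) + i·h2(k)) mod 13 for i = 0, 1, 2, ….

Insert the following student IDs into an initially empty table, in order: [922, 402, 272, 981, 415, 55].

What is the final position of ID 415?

922 hashes to 7; slot 7 is free => place at 7.
402 hashes to 7, h2=7; 7 taken => place at 1.
272 hashes to 7, h2=9; 7 taken => place at 3.
981 hashes to 2; slot 2 is free => place at 2.
415 hashes to 7, h2=8; 7,2 taken => place at 10.
55 hashes to 6; slot 6 is free => place at 6.
Table: [∅, 402, 981, 272, ∅, ∅, 55, 922, ∅, ∅, 415, ∅, ∅]

10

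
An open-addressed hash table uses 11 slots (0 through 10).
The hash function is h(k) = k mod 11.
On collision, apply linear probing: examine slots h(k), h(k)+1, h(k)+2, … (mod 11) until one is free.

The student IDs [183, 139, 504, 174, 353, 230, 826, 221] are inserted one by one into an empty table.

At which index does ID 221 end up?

3

183: h=7 -> slot 7
139: h=7, probe 7,8 -> slot 8
504: h=9 -> slot 9
174: h=9, probe 9,10 -> slot 10
353: h=1 -> slot 1
230: h=10, probe 10,0 -> slot 0
826: h=1, probe 1,2 -> slot 2
221: h=1, probe 1,2,3 -> slot 3
Table: [230, 353, 826, 221, -, -, -, 183, 139, 504, 174]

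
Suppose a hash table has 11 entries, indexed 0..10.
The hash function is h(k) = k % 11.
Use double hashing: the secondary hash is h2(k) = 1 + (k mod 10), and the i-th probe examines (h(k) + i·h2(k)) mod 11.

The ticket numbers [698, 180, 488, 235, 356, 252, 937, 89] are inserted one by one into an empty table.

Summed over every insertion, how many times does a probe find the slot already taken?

Insert 698: h=5, slot 5 empty => index 5.
Insert 180: h=4, slot 4 empty => index 4.
Insert 488: h=4, h2=9, slot 4 occupied => index 2.
Insert 235: h=4, h2=6, slot 4 occupied => index 10.
Insert 356: h=4, h2=7, slot 4 occupied => index 0.
Insert 252: h=10, h2=3, slots 10,2,5 occupied => index 8.
Insert 937: h=2, h2=8, slots 2,10 occupied => index 7.
Insert 89: h=1, slot 1 empty => index 1.
Table: [356, 89, 488, ∅, 180, 698, ∅, 937, 252, ∅, 235]

8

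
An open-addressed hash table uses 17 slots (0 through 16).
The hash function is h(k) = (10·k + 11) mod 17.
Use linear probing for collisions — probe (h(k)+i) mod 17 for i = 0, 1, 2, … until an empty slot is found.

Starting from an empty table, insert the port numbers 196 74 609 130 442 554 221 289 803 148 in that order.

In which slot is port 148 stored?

14

Insert 196: h=16, slot 16 empty -> index 16.
Insert 74: h=3, slot 3 empty -> index 3.
Insert 609: h=15, slot 15 empty -> index 15.
Insert 130: h=2, slot 2 empty -> index 2.
Insert 442: h=11, slot 11 empty -> index 11.
Insert 554: h=9, slot 9 empty -> index 9.
Insert 221: h=11, slot 11 occupied -> index 12.
Insert 289: h=11, slots 11,12 occupied -> index 13.
Insert 803: h=0, slot 0 empty -> index 0.
Insert 148: h=12, slots 12,13 occupied -> index 14.
Table: [803, _, 130, 74, _, _, _, _, _, 554, _, 442, 221, 289, 148, 609, 196]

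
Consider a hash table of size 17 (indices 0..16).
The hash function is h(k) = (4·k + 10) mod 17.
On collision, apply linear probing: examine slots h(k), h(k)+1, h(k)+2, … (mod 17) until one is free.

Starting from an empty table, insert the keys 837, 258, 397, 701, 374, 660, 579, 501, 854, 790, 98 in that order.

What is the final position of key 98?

837: h=9 → slot 9
258: h=5 → slot 5
397: h=0 → slot 0
701: h=9, probe 9,10 → slot 10
374: h=10, probe 10,11 → slot 11
660: h=15 → slot 15
579: h=14 → slot 14
501: h=8 → slot 8
854: h=9, probe 9,10,11,12 → slot 12
790: h=8, probe 8,9,10,11,12,13 → slot 13
98: h=11, probe 11,12,13,14,15,16 → slot 16
Table: [397, -, -, -, -, 258, -, -, 501, 837, 701, 374, 854, 790, 579, 660, 98]

16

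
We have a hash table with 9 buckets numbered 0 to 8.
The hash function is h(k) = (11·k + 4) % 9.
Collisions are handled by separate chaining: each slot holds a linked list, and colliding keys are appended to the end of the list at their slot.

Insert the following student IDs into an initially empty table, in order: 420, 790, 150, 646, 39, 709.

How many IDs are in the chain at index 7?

Insert 420: h=7, bucket 7 empty -> new chain.
Insert 790: h=0, bucket 0 empty -> new chain.
Insert 150: h=7, bucket 7 nonempty -> append to chain.
Insert 646: h=0, bucket 0 nonempty -> append to chain.
Insert 39: h=1, bucket 1 empty -> new chain.
Insert 709: h=0, bucket 0 nonempty -> append to chain.
Final buckets:
0: 790 -> 646 -> 709
1: 39
2: —
3: —
4: —
5: —
6: —
7: 420 -> 150
8: —

2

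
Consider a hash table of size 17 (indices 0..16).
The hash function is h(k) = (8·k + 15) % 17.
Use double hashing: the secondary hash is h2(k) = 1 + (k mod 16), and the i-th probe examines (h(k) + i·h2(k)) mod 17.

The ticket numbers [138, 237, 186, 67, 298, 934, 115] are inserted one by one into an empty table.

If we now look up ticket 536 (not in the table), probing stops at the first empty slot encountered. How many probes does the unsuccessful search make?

3

Insert 138: h=14, slot 14 empty => index 14.
Insert 237: h=7, slot 7 empty => index 7.
Insert 186: h=7, h2=11, slot 7 occupied => index 1.
Insert 67: h=7, h2=4, slot 7 occupied => index 11.
Insert 298: h=2, slot 2 empty => index 2.
Insert 934: h=7, h2=7, slots 7,14 occupied => index 4.
Insert 115: h=0, slot 0 empty => index 0.
Table: [115, 186, 298, —, 934, —, —, 237, —, —, —, 67, —, —, 138, —, —]
Lookup 536: h=2, h2=9, probe 2,11,3 → slot 3 empty, not found.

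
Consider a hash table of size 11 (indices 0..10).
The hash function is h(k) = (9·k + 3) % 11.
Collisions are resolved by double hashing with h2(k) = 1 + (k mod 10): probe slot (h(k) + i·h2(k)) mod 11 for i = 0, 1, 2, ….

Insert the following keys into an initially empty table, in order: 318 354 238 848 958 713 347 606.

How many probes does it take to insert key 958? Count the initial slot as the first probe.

Insert 318: h=5, slot 5 empty -> index 5.
Insert 354: h=10, slot 10 empty -> index 10.
Insert 238: h=0, slot 0 empty -> index 0.
Insert 848: h=1, slot 1 empty -> index 1.
Insert 958: h=1, h2=9, slots 1,10 occupied -> index 8.
Insert 713: h=7, slot 7 empty -> index 7.
Insert 347: h=2, slot 2 empty -> index 2.
Insert 606: h=1, h2=7, slots 1,8 occupied -> index 4.
Table: [238, 848, 347, ∅, 606, 318, ∅, 713, 958, ∅, 354]

3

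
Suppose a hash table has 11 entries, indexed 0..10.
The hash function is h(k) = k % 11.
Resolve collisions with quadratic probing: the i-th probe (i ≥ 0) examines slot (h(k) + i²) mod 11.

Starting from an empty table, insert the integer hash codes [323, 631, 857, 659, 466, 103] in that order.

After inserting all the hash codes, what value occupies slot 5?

323: h=4 → slot 4
631: h=4, probe 4,5 → slot 5
857: h=10 → slot 10
659: h=10, probe 10,0 → slot 0
466: h=4, probe 4,5,8 → slot 8
103: h=4, probe 4,5,8,2 → slot 2
Table: [659, ∅, 103, ∅, 323, 631, ∅, ∅, 466, ∅, 857]

631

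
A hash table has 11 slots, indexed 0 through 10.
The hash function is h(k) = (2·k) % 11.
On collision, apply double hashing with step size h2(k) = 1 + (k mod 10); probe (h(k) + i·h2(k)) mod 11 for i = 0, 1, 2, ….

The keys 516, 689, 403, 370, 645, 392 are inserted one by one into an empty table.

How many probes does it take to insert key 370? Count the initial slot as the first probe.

516: h=9 => slot 9
689: h=3 => slot 3
403: h=3, h2=4, probe 3,7 => slot 7
370: h=3, h2=1, probe 3,4 => slot 4
645: h=3, h2=6, probe 3,9,4,10 => slot 10
392: h=3, h2=3, probe 3,6 => slot 6
Table: [∅, ∅, ∅, 689, 370, ∅, 392, 403, ∅, 516, 645]

2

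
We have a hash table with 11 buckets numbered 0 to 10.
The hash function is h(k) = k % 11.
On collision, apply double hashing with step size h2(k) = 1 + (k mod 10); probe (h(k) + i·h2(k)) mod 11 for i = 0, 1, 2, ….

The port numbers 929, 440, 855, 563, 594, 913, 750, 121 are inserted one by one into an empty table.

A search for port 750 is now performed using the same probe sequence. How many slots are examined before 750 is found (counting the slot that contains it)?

929 hashes to 5; slot 5 is free => place at 5.
440 hashes to 0; slot 0 is free => place at 0.
855 hashes to 8; slot 8 is free => place at 8.
563 hashes to 2; slot 2 is free => place at 2.
594 hashes to 0, h2=5; 0,5 taken => place at 10.
913 hashes to 0, h2=4; 0 taken => place at 4.
750 hashes to 2, h2=1; 2 taken => place at 3.
121 hashes to 0, h2=2; 0,2,4 taken => place at 6.
Table: [440, -, 563, 750, 913, 929, 121, -, 855, -, 594]
Lookup 750: h=2, h2=1, probe 2,3 → found at 3.

2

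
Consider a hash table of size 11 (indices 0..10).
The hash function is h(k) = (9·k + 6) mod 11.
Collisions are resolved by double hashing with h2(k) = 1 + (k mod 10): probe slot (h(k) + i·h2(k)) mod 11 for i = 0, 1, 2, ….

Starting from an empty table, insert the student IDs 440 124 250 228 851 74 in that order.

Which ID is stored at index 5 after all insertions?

440: h=6 => slot 6
124: h=0 => slot 0
250: h=1 => slot 1
228: h=1, h2=9, probe 1,10 => slot 10
851: h=9 => slot 9
74: h=1, h2=5, probe 1,6,0,5 => slot 5
Table: [124, 250, ∅, ∅, ∅, 74, 440, ∅, ∅, 851, 228]

74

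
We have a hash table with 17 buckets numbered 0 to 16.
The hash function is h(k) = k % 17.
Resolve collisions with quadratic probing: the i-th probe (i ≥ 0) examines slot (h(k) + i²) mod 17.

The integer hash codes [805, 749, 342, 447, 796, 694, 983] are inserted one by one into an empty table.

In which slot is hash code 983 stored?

13

805 hashes to 6; slot 6 is free → place at 6.
749 hashes to 1; slot 1 is free → place at 1.
342 hashes to 2; slot 2 is free → place at 2.
447 hashes to 5; slot 5 is free → place at 5.
796 hashes to 14; slot 14 is free → place at 14.
694 hashes to 14; 14 taken → place at 15.
983 hashes to 14; 14,15,1,6 taken → place at 13.
Table: [—, 749, 342, —, —, 447, 805, —, —, —, —, —, —, 983, 796, 694, —]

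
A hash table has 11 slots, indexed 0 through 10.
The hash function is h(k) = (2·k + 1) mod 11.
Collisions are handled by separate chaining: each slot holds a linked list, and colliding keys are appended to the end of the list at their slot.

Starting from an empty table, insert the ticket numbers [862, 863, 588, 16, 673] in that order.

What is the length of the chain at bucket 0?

3

Insert 862: h=9, bucket 9 empty → new chain.
Insert 863: h=0, bucket 0 empty → new chain.
Insert 588: h=0, bucket 0 nonempty → append to chain.
Insert 16: h=0, bucket 0 nonempty → append to chain.
Insert 673: h=5, bucket 5 empty → new chain.
Final buckets:
0: 863 -> 588 -> 16
1: —
2: —
3: —
4: —
5: 673
6: —
7: —
8: —
9: 862
10: —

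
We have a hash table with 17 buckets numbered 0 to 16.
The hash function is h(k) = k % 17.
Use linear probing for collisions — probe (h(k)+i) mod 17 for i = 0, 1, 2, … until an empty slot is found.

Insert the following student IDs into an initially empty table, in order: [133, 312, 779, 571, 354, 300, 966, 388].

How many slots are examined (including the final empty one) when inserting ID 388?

Insert 133: h=14, slot 14 empty → index 14.
Insert 312: h=6, slot 6 empty → index 6.
Insert 779: h=14, slot 14 occupied → index 15.
Insert 571: h=10, slot 10 empty → index 10.
Insert 354: h=14, slots 14,15 occupied → index 16.
Insert 300: h=11, slot 11 empty → index 11.
Insert 966: h=14, slots 14,15,16 occupied → index 0.
Insert 388: h=14, slots 14,15,16,0 occupied → index 1.
Table: [966, 388, ∅, ∅, ∅, ∅, 312, ∅, ∅, ∅, 571, 300, ∅, ∅, 133, 779, 354]

5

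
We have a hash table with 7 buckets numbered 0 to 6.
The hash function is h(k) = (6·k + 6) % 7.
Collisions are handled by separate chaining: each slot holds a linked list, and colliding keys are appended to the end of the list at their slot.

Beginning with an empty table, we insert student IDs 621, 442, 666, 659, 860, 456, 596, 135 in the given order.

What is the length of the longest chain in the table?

5

Insert 621: h=1, bucket 1 empty → new chain.
Insert 442: h=5, bucket 5 empty → new chain.
Insert 666: h=5, bucket 5 nonempty → append to chain.
Insert 659: h=5, bucket 5 nonempty → append to chain.
Insert 860: h=0, bucket 0 empty → new chain.
Insert 456: h=5, bucket 5 nonempty → append to chain.
Insert 596: h=5, bucket 5 nonempty → append to chain.
Insert 135: h=4, bucket 4 empty → new chain.
Final buckets:
0: 860
1: 621
2: -
3: -
4: 135
5: 442 -> 666 -> 659 -> 456 -> 596
6: -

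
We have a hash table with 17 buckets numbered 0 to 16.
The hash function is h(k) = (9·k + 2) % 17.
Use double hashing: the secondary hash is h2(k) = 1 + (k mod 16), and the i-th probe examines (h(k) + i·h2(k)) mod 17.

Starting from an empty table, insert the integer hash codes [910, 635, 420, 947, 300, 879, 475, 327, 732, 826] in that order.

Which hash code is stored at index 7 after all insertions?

879

910 hashes to 15; slot 15 is free → place at 15.
635 hashes to 5; slot 5 is free → place at 5.
420 hashes to 8; slot 8 is free → place at 8.
947 hashes to 8, h2=4; 8 taken → place at 12.
300 hashes to 16; slot 16 is free → place at 16.
879 hashes to 8, h2=16; 8 taken → place at 7.
475 hashes to 10; slot 10 is free → place at 10.
327 hashes to 4; slot 4 is free → place at 4.
732 hashes to 11; slot 11 is free → place at 11.
826 hashes to 7, h2=11; 7 taken → place at 1.
Table: [., 826, ., ., 327, 635, ., 879, 420, ., 475, 732, 947, ., ., 910, 300]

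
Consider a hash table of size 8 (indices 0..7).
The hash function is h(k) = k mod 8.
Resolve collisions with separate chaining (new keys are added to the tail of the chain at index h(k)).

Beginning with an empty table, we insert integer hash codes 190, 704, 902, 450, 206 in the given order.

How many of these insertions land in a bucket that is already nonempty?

2

Insert 190: h=6, bucket 6 empty → new chain.
Insert 704: h=0, bucket 0 empty → new chain.
Insert 902: h=6, bucket 6 nonempty → append to chain.
Insert 450: h=2, bucket 2 empty → new chain.
Insert 206: h=6, bucket 6 nonempty → append to chain.
Final buckets:
0: 704
1: .
2: 450
3: .
4: .
5: .
6: 190 -> 902 -> 206
7: .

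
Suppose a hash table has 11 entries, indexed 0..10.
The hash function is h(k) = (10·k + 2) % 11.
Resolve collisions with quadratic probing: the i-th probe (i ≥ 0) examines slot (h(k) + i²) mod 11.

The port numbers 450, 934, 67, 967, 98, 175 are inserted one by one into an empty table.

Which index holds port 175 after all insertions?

450: h=3 => slot 3
934: h=3, probe 3,4 => slot 4
67: h=1 => slot 1
967: h=3, probe 3,4,7 => slot 7
98: h=3, probe 3,4,7,1,8 => slot 8
175: h=3, probe 3,4,7,1,8,6 => slot 6
Table: [., 67, ., 450, 934, ., 175, 967, 98, ., .]

6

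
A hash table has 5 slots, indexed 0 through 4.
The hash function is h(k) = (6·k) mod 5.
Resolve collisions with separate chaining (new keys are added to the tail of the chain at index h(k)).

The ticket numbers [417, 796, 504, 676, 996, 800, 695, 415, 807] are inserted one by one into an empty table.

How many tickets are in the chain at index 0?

Insert 417: h=2, bucket 2 empty → new chain.
Insert 796: h=1, bucket 1 empty → new chain.
Insert 504: h=4, bucket 4 empty → new chain.
Insert 676: h=1, bucket 1 nonempty → append to chain.
Insert 996: h=1, bucket 1 nonempty → append to chain.
Insert 800: h=0, bucket 0 empty → new chain.
Insert 695: h=0, bucket 0 nonempty → append to chain.
Insert 415: h=0, bucket 0 nonempty → append to chain.
Insert 807: h=2, bucket 2 nonempty → append to chain.
Final buckets:
0: 800 -> 695 -> 415
1: 796 -> 676 -> 996
2: 417 -> 807
3: _
4: 504

3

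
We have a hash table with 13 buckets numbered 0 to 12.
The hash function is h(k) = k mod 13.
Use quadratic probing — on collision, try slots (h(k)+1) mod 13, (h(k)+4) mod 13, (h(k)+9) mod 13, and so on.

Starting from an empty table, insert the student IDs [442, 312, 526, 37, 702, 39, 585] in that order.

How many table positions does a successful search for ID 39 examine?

4

442: h=0 → slot 0
312: h=0, probe 0,1 → slot 1
526: h=6 → slot 6
37: h=11 → slot 11
702: h=0, probe 0,1,4 → slot 4
39: h=0, probe 0,1,4,9 → slot 9
585: h=0, probe 0,1,4,9,3 → slot 3
Table: [442, 312, _, 585, 702, _, 526, _, _, 39, _, 37, _]
Lookup 39: h=0, probe 0,1,4,9 → found at 9.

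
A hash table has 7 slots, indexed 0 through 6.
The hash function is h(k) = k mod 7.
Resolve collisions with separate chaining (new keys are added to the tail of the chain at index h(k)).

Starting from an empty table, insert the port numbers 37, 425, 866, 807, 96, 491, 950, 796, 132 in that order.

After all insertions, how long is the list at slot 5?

5

37 → bucket 2
425 → bucket 5
866 → bucket 5 (collision)
807 → bucket 2 (collision)
96 → bucket 5 (collision)
491 → bucket 1
950 → bucket 5 (collision)
796 → bucket 5 (collision)
132 → bucket 6
Final buckets:
0: _
1: 491
2: 37 -> 807
3: _
4: _
5: 425 -> 866 -> 96 -> 950 -> 796
6: 132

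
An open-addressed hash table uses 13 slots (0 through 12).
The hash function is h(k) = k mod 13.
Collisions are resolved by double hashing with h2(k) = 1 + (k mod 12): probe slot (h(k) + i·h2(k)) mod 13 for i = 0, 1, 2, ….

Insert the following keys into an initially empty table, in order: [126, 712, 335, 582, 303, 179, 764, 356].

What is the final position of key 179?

7

126 hashes to 9; slot 9 is free → place at 9.
712 hashes to 10; slot 10 is free → place at 10.
335 hashes to 10, h2=12; 10,9 taken → place at 8.
582 hashes to 10, h2=7; 10 taken → place at 4.
303 hashes to 4, h2=4; 4,8 taken → place at 12.
179 hashes to 10, h2=12; 10,9,8 taken → place at 7.
764 hashes to 10, h2=9; 10 taken → place at 6.
356 hashes to 5; slot 5 is free → place at 5.
Table: [-, -, -, -, 582, 356, 764, 179, 335, 126, 712, -, 303]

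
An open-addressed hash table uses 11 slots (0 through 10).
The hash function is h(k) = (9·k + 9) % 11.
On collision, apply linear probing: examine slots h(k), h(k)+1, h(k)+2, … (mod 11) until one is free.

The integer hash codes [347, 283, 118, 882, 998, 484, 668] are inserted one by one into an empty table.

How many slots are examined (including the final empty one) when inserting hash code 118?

2

347 hashes to 8; slot 8 is free → place at 8.
283 hashes to 4; slot 4 is free → place at 4.
118 hashes to 4; 4 taken → place at 5.
882 hashes to 5; 5 taken → place at 6.
998 hashes to 4; 4,5,6 taken → place at 7.
484 hashes to 9; slot 9 is free → place at 9.
668 hashes to 4; 4,5,6,7,8,9 taken → place at 10.
Table: [-, -, -, -, 283, 118, 882, 998, 347, 484, 668]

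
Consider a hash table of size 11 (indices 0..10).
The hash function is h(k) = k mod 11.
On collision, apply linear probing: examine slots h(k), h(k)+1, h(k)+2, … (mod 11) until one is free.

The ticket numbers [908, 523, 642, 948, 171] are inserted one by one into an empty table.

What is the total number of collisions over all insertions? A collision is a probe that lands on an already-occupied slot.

3

Insert 908: h=6, slot 6 empty → index 6.
Insert 523: h=6, slot 6 occupied → index 7.
Insert 642: h=4, slot 4 empty → index 4.
Insert 948: h=2, slot 2 empty → index 2.
Insert 171: h=6, slots 6,7 occupied → index 8.
Table: [., ., 948, ., 642, ., 908, 523, 171, ., .]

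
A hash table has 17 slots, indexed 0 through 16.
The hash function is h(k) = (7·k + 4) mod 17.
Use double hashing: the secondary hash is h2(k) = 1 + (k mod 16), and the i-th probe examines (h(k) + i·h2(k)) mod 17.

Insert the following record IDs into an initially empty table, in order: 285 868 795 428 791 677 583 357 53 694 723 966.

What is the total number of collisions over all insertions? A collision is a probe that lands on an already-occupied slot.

6

Insert 285: h=10, slot 10 empty => index 10.
Insert 868: h=11, slot 11 empty => index 11.
Insert 795: h=10, h2=12, slot 10 occupied => index 5.
Insert 428: h=8, slot 8 empty => index 8.
Insert 791: h=16, slot 16 empty => index 16.
Insert 677: h=0, slot 0 empty => index 0.
Insert 583: h=5, h2=8, slot 5 occupied => index 13.
Insert 357: h=4, slot 4 empty => index 4.
Insert 53: h=1, slot 1 empty => index 1.
Insert 694: h=0, h2=7, slot 0 occupied => index 7.
Insert 723: h=16, h2=4, slot 16 occupied => index 3.
Insert 966: h=0, h2=7, slots 0,7 occupied => index 14.
Table: [677, 53, _, 723, 357, 795, _, 694, 428, _, 285, 868, _, 583, 966, _, 791]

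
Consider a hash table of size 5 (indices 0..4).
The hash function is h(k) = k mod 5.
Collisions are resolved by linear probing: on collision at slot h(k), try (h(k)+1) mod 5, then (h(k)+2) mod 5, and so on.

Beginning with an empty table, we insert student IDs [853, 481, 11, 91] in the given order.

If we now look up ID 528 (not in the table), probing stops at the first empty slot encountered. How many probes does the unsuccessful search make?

3

853: h=3 => slot 3
481: h=1 => slot 1
11: h=1, probe 1,2 => slot 2
91: h=1, probe 1,2,3,4 => slot 4
Table: [-, 481, 11, 853, 91]
Lookup 528: h=3, probe 3,4,0 → slot 0 empty, not found.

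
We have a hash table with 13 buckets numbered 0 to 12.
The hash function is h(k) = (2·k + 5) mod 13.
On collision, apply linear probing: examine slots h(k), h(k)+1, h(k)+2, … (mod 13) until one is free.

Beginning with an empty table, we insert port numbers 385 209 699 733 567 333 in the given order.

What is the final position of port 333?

385 hashes to 8; slot 8 is free → place at 8.
209 hashes to 7; slot 7 is free → place at 7.
699 hashes to 12; slot 12 is free → place at 12.
733 hashes to 2; slot 2 is free → place at 2.
567 hashes to 8; 8 taken → place at 9.
333 hashes to 8; 8,9 taken → place at 10.
Table: [∅, ∅, 733, ∅, ∅, ∅, ∅, 209, 385, 567, 333, ∅, 699]

10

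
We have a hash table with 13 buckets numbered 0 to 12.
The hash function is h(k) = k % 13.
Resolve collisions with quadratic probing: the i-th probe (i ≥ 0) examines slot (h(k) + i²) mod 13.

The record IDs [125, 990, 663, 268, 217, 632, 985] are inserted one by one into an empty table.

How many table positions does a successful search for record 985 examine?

125 hashes to 8; slot 8 is free -> place at 8.
990 hashes to 2; slot 2 is free -> place at 2.
663 hashes to 0; slot 0 is free -> place at 0.
268 hashes to 8; 8 taken -> place at 9.
217 hashes to 9; 9 taken -> place at 10.
632 hashes to 8; 8,9 taken -> place at 12.
985 hashes to 10; 10 taken -> place at 11.
Table: [663, _, 990, _, _, _, _, _, 125, 268, 217, 985, 632]
Lookup 985: h=10, probe 10,11 → found at 11.

2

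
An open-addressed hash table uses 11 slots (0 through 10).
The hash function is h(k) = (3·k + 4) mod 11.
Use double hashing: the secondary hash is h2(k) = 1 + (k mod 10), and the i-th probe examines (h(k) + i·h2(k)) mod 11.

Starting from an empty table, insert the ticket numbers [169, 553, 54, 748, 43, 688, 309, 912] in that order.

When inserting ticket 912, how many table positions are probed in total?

4

Insert 169: h=5, slot 5 empty → index 5.
Insert 553: h=2, slot 2 empty → index 2.
Insert 54: h=1, slot 1 empty → index 1.
Insert 748: h=4, slot 4 empty → index 4.
Insert 43: h=1, h2=4, slots 1,5 occupied → index 9.
Insert 688: h=0, slot 0 empty → index 0.
Insert 309: h=7, slot 7 empty → index 7.
Insert 912: h=1, h2=3, slots 1,4,7 occupied → index 10.
Table: [688, 54, 553, ∅, 748, 169, ∅, 309, ∅, 43, 912]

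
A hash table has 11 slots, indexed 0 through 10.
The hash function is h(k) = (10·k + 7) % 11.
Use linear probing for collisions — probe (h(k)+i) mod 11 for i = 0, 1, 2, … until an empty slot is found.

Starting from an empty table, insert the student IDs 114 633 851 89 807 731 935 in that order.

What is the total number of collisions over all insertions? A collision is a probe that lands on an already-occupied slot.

114 hashes to 3; slot 3 is free => place at 3.
633 hashes to 1; slot 1 is free => place at 1.
851 hashes to 3; 3 taken => place at 4.
89 hashes to 6; slot 6 is free => place at 6.
807 hashes to 3; 3,4 taken => place at 5.
731 hashes to 2; slot 2 is free => place at 2.
935 hashes to 7; slot 7 is free => place at 7.
Table: [—, 633, 731, 114, 851, 807, 89, 935, —, —, —]

3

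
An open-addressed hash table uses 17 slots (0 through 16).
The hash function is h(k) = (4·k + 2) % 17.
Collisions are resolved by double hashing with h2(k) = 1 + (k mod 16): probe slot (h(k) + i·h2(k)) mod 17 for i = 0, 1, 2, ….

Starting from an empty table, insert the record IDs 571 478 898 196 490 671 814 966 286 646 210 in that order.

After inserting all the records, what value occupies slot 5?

286

571: h=8 → slot 8
478: h=10 → slot 10
898: h=7 → slot 7
196: h=4 → slot 4
490: h=7, h2=11, probe 7,1 → slot 1
671: h=0 → slot 0
814: h=11 → slot 11
966: h=7, h2=7, probe 7,14 → slot 14
286: h=7, h2=15, probe 7,5 → slot 5
646: h=2 → slot 2
210: h=9 → slot 9
Table: [671, 490, 646, -, 196, 286, -, 898, 571, 210, 478, 814, -, -, 966, -, -]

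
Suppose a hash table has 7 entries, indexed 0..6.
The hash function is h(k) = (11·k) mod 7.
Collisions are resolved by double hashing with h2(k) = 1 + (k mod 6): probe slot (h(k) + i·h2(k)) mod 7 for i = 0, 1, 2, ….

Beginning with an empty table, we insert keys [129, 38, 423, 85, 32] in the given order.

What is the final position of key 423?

129: h=5 -> slot 5
38: h=5, h2=3, probe 5,1 -> slot 1
423: h=5, h2=4, probe 5,2 -> slot 2
85: h=4 -> slot 4
32: h=2, h2=3, probe 2,5,1,4,0 -> slot 0
Table: [32, 38, 423, ., 85, 129, .]

2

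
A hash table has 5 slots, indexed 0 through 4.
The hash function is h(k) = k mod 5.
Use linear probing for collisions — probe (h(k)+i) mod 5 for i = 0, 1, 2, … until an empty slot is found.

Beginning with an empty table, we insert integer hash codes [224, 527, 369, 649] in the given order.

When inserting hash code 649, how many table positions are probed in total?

Insert 224: h=4, slot 4 empty -> index 4.
Insert 527: h=2, slot 2 empty -> index 2.
Insert 369: h=4, slot 4 occupied -> index 0.
Insert 649: h=4, slots 4,0 occupied -> index 1.
Table: [369, 649, 527, _, 224]

3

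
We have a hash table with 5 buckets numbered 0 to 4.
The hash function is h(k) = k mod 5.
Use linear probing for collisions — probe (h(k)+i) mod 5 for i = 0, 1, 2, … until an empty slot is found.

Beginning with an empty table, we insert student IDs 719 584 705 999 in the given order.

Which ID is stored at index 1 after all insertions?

Insert 719: h=4, slot 4 empty => index 4.
Insert 584: h=4, slot 4 occupied => index 0.
Insert 705: h=0, slot 0 occupied => index 1.
Insert 999: h=4, slots 4,0,1 occupied => index 2.
Table: [584, 705, 999, _, 719]

705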